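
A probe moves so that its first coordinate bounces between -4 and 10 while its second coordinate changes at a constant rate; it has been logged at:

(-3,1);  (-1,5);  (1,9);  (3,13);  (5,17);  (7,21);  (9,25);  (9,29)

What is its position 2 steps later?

The first coordinate travels 2 per step and bounces off the walls at -4 and 10.
  step 8: 9 → 7
  step 9: 7 → 5
The second coordinate changes by +4 each step: at step 9 it is 37.

(5,37)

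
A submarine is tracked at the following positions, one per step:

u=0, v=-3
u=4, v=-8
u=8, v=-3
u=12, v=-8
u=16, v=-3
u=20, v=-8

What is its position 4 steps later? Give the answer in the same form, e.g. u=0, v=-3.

u=36, v=-8

U: linear, +4 per step → 36 at step 9.
V: cycles through -3, -8 every 2 steps. Step 9 lands at position 1 of the cycle → -8.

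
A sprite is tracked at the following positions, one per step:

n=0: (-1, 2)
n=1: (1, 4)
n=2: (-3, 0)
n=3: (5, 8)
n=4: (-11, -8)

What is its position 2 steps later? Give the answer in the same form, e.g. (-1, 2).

(-43, -40)

Consecutive displacements (+2, +2), (-4, -4), (+8, +8), (-16, -16) scale by a factor of -2 each step.
step 5: (-11, -8) + (+32, +32) → (21, 24)
step 6: (21, 24) + (-64, -64) → (-43, -40)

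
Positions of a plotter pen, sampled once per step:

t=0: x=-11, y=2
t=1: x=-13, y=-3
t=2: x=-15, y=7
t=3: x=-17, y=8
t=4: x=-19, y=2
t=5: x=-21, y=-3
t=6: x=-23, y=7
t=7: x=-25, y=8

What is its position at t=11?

x=-33, y=8

The x coordinate changes by -2 each step, so at step 11 it is -11 + 11·(-2) = -33.
The y coordinate repeats the cycle [2, -3, 7, 8] with period 4; step 11 mod 4 = 3, giving 8.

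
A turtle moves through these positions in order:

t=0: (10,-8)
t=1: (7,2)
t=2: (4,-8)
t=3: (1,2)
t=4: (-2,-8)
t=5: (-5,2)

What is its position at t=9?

(-17,2)

The first coordinate changes by -3 each step, so at step 9 it is 10 + 9·(-3) = -17.
The second coordinate repeats the cycle [-8, 2] with period 2; step 9 mod 2 = 1, giving 2.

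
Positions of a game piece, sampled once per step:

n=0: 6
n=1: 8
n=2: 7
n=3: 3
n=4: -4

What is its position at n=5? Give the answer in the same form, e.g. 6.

First differences are +2, -1, -4, -7; their common second difference is -3 (constant acceleration).
step 5: -4 − 10 → -14

-14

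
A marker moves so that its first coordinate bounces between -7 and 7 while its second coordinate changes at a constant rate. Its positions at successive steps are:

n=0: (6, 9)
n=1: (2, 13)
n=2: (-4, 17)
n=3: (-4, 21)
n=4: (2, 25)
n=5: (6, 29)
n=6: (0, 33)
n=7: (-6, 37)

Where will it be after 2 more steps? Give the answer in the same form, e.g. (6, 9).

The first coordinate reflects between -7 and 7, moving 6 per step.
  step 8: -6 → -2
  step 9: -2 → 4
The second coordinate changes by +4 each step: at step 9 it is 45.

(4, 45)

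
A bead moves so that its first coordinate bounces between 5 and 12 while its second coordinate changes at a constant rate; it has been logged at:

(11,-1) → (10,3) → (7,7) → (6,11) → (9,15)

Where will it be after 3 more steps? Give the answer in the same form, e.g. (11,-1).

(6,27)

The first coordinate travels 3 per step and bounces off the walls at 5 and 12.
  step 5: 9 → 12
  step 6: 12 → 9
  step 7: 9 → 6
The second coordinate changes by +4 each step: at step 7 it is 27.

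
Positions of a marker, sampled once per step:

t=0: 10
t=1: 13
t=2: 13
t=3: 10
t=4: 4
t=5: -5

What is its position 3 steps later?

-50

Successive displacements: +3, +0, -3, -6, -9 — each changes by -3.
step 6: -5 − 12 → -17
step 7: -17 − 15 → -32
step 8: -32 − 18 → -50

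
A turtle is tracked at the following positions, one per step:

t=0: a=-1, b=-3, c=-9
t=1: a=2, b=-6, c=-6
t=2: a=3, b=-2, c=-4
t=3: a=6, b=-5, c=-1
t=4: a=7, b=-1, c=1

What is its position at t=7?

Step-to-step displacements: (+3, -3, +3), (+1, +4, +2), (+3, -3, +3), (+1, +4, +2) — a repeating cycle of length 2.
step 5: apply (+3, -3, +3) → a=10, b=-4, c=4
step 6: apply (+1, +4, +2) → a=11, b=0, c=6
step 7: apply (+3, -3, +3) → a=14, b=-3, c=9

a=14, b=-3, c=9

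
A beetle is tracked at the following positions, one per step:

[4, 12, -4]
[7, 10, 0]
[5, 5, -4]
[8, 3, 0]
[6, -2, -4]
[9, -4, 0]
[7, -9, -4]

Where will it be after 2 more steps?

[8, -16, -4]

The moves between consecutive positions are [+3, -2, +4], [-2, -5, -4], [+3, -2, +4], [-2, -5, -4], [+3, -2, +4], [-2, -5, -4]; they repeat the 2-cycle [[+3, -2, +4], [-2, -5, -4]].
step 7: apply [+3, -2, +4] → [10, -11, 0]
step 8: apply [-2, -5, -4] → [8, -16, -4]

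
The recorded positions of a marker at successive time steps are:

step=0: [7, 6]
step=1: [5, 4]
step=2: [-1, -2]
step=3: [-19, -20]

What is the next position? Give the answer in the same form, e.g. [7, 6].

[-73, -74]

The jumps are [-2, -2], [-6, -6], [-18, -18] — a geometric progression with ratio 3.
step 4: [-19, -20] + [-54, -54] → [-73, -74]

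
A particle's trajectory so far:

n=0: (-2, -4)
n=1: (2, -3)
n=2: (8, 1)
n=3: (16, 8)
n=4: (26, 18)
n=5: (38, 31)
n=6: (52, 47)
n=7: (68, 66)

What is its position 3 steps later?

First differences are (+4, +1), (+6, +4), (+8, +7), (+10, +10), (+12, +13), (+14, +16), (+16, +19); their common second difference is (+2, +3) (constant acceleration).
step 8: (68, 66) + (+18, +22) → (86, 88)
step 9: (86, 88) + (+20, +25) → (106, 113)
step 10: (106, 113) + (+22, +28) → (128, 141)

(128, 141)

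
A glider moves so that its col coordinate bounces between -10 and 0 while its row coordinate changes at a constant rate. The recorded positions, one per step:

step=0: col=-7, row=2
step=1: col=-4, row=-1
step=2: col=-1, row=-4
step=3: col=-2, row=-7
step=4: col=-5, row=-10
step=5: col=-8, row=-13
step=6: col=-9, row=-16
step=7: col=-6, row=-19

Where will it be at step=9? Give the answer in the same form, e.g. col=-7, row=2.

The col coordinate reflects between -10 and 0, moving 3 per step.
  step 8: -6 → -3
  step 9: -3 → 0
The row coordinate changes by -3 each step: at step 9 it is -25.

col=0, row=-25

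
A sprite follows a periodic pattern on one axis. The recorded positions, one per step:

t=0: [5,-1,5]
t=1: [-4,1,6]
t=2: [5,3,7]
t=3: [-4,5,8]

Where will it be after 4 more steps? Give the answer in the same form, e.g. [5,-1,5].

The first coordinate repeats the cycle [5, -4] with period 2; step 7 mod 2 = 1, giving -4.
The second coordinate changes by +2 each step, so at step 7 it is -1 + 7·(2) = 13.
The third coordinate changes by +1 each step, so at step 7 it is 5 + 7·(1) = 12.

[-4,13,12]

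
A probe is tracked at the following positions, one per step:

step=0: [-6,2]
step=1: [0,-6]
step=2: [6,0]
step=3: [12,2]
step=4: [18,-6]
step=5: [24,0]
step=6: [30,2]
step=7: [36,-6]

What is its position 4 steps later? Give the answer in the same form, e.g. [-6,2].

First: linear, +6 per step → 60 at step 11.
Second: cycles through 2, -6, 0 every 3 steps. Step 11 lands at position 2 of the cycle → 0.

[60,0]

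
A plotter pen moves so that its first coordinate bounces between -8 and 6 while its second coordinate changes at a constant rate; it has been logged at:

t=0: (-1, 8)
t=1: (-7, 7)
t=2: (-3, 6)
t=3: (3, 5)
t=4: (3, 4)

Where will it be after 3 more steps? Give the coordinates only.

The first coordinate travels 6 per step and bounces off the walls at -8 and 6.
  step 5: 3 → -3
  step 6: -3 → -7
  step 7: -7 → -1
The second coordinate changes by -1 each step: at step 7 it is 1.

(-1, 1)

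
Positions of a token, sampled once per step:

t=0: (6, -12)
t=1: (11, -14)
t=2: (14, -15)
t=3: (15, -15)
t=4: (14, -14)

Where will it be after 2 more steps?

(6, -9)

Taking differences between consecutive positions: (+5, -2), (+3, -1), (+1, +0), (-1, +1). These grow by (-2, +1) each step.
step 5: (14, -14) + (-3, +2) → (11, -12)
step 6: (11, -12) + (-5, +3) → (6, -9)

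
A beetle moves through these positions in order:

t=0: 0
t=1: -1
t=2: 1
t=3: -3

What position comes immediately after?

Step-to-step displacements: -1, +2, -4; each is -2× the previous.
step 4: -3 + 8 → 5

5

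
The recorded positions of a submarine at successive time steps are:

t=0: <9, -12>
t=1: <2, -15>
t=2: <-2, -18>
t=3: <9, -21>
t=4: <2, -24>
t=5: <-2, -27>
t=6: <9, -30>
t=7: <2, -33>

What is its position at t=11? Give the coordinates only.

First: cycles through 9, 2, -2 every 3 steps. Step 11 lands at position 2 of the cycle → -2.
Second: linear, -3 per step → -45 at step 11.

<-2, -45>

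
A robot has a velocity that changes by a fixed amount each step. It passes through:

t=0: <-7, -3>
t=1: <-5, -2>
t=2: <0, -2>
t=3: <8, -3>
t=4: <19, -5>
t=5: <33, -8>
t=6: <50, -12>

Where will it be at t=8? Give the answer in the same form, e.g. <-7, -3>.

Successive displacements: <+2, +1>, <+5, +0>, <+8, -1>, <+11, -2>, <+14, -3>, <+17, -4> — each changes by <+3, -1>.
step 7: <50, -12> + <+20, -5> → <70, -17>
step 8: <70, -17> + <+23, -6> → <93, -23>

<93, -23>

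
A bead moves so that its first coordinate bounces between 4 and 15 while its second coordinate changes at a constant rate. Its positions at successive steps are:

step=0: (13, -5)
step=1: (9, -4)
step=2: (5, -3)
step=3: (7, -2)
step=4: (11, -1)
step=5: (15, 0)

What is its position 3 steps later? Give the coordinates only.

(5, 3)

The first coordinate reflects between 4 and 15, moving 4 per step.
  step 6: 15 → 11
  step 7: 11 → 7
  step 8: 7 → 5
The second coordinate changes by +1 each step: at step 8 it is 3.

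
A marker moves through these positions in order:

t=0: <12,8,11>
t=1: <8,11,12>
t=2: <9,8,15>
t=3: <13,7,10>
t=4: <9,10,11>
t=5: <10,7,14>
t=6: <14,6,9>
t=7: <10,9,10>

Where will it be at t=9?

<15,5,8>

Differencing gives <-4,+3,+1>, <+1,-3,+3>, <+4,-1,-5>, <-4,+3,+1>, <+1,-3,+3>, <+4,-1,-5>, <-4,+3,+1>. This is the pattern <-4,+3,+1>, <+1,-3,+3>, <+4,-1,-5> repeated.
step 8: apply <+1,-3,+3> → <11,6,13>
step 9: apply <+4,-1,-5> → <15,5,8>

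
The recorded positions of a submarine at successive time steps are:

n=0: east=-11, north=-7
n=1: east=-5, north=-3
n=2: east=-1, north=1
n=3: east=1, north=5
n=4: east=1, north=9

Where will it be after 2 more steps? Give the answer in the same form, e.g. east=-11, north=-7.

Successive displacements: (+6, +4), (+4, +4), (+2, +4), (+0, +4) — each changes by (-2, +0).
step 5: east=1, north=9 + (-2, +4) → east=-1, north=13
step 6: east=-1, north=13 + (-4, +4) → east=-5, north=17

east=-5, north=17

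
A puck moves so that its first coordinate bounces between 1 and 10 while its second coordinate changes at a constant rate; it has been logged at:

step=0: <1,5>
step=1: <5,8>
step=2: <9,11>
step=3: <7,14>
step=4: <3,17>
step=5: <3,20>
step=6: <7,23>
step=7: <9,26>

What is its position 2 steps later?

The first coordinate travels 4 per step and bounces off the walls at 1 and 10.
  step 8: 9 → 5
  step 9: 5 → 1
The second coordinate changes by +3 each step: at step 9 it is 32.

<1,32>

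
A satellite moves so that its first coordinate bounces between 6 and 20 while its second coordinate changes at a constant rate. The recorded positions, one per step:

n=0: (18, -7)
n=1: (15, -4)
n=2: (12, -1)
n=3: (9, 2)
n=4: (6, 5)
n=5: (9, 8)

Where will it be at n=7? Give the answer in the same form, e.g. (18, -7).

(15, 14)

The first coordinate reflects between 6 and 20, moving 3 per step.
  step 6: 9 → 12
  step 7: 12 → 15
The second coordinate changes by +3 each step: at step 7 it is 14.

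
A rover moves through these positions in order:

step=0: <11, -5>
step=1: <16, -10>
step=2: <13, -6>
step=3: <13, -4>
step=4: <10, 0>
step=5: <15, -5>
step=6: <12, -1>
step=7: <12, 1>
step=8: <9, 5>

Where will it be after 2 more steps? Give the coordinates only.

Differencing gives <+5, -5>, <-3, +4>, <+0, +2>, <-3, +4>, <+5, -5>, <-3, +4>, <+0, +2>, <-3, +4>. This is the pattern <+5, -5>, <-3, +4>, <+0, +2>, <-3, +4> repeated.
step 9: apply <+5, -5> → <14, 0>
step 10: apply <-3, +4> → <11, 4>

<11, 4>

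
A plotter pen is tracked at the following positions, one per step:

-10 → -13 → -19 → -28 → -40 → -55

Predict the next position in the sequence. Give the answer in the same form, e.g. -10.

Taking differences between consecutive positions: -3, -6, -9, -12, -15. These grow by -3 each step.
step 6: -55 − 18 → -73

-73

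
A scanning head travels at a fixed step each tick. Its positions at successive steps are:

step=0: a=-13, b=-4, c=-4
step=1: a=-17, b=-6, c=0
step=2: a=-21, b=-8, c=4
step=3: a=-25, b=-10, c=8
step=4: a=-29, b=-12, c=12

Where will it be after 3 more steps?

a=-41, b=-18, c=24

The position changes by (-4,-2,+4) every step.
step 5: a=-29, b=-12, c=12 + (-4,-2,+4) → a=-33, b=-14, c=16
step 6: a=-33, b=-14, c=16 + (-4,-2,+4) → a=-37, b=-16, c=20
step 7: a=-37, b=-16, c=20 + (-4,-2,+4) → a=-41, b=-18, c=24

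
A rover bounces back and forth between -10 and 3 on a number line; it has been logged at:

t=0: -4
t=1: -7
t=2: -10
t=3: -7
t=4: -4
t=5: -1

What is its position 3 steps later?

The value reflects between -10 and 3, moving 3 per step.
  step 6: -1 → 2
  step 7: 2 → 1
  step 8: 1 → -2

-2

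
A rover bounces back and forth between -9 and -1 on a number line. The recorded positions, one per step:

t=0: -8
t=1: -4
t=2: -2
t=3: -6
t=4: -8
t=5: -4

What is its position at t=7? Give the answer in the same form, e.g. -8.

-6

The value reflects between -9 and -1, moving 4 per step.
  step 6: -4 → -2
  step 7: -2 → -6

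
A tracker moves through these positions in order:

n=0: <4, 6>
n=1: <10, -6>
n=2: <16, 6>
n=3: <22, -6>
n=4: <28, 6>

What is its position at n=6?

<40, 6>

The first coordinate changes by +6 each step, so at step 6 it is 4 + 6·(6) = 40.
The second coordinate repeats the cycle [6, -6] with period 2; step 6 mod 2 = 0, giving 6.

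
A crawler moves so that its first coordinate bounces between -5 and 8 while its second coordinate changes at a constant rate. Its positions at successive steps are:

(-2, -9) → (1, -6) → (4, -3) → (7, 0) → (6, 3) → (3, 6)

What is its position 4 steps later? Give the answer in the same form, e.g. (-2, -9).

The first coordinate reflects between -5 and 8, moving 3 per step.
  step 6: 3 → 0
  step 7: 0 → -3
  step 8: -3 → -4
  step 9: -4 → -1
The second coordinate changes by +3 each step: at step 9 it is 18.

(-1, 18)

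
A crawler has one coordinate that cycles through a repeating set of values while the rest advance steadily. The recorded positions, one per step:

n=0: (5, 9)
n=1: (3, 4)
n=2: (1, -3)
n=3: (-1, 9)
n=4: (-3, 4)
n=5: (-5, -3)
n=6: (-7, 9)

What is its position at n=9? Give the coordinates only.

(-13, 9)

First: linear, -2 per step → -13 at step 9.
Second: cycles through 9, 4, -3 every 3 steps. Step 9 lands at position 0 of the cycle → 9.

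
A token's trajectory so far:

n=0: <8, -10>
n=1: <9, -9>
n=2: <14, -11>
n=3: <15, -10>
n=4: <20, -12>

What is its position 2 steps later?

<26, -13>

Differencing gives <+1, +1>, <+5, -2>, <+1, +1>, <+5, -2>. This is the pattern <+1, +1>, <+5, -2> repeated.
step 5: apply <+1, +1> → <21, -11>
step 6: apply <+5, -2> → <26, -13>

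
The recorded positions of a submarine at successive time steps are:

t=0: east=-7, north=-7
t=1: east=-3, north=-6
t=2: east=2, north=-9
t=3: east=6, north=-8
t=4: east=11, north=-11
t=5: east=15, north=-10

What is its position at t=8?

east=29, north=-15

Differencing gives (+4, +1), (+5, -3), (+4, +1), (+5, -3), (+4, +1). This is the pattern (+4, +1), (+5, -3) repeated.
step 6: apply (+5, -3) → east=20, north=-13
step 7: apply (+4, +1) → east=24, north=-12
step 8: apply (+5, -3) → east=29, north=-15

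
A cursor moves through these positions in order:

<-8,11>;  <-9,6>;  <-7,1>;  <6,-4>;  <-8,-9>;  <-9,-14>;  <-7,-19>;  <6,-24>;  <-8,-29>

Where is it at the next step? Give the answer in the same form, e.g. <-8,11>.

The first coordinate repeats the cycle [-8, -9, -7, 6] with period 4; step 9 mod 4 = 1, giving -9.
The second coordinate changes by -5 each step, so at step 9 it is 11 + 9·(-5) = -34.

<-9,-34>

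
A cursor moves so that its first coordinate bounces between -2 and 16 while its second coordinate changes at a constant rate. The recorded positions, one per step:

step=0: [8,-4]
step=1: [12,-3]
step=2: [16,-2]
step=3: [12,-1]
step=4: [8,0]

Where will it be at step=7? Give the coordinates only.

[0,3]

The first coordinate travels 4 per step and bounces off the walls at -2 and 16.
  step 5: 8 → 4
  step 6: 4 → 0
  step 7: 0 → 0
The second coordinate changes by +1 each step: at step 7 it is 3.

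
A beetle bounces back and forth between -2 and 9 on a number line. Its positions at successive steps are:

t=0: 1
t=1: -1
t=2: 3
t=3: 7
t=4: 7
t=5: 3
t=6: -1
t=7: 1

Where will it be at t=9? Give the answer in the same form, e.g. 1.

9

The value reflects between -2 and 9, moving 4 per step.
  step 8: 1 → 5
  step 9: 5 → 9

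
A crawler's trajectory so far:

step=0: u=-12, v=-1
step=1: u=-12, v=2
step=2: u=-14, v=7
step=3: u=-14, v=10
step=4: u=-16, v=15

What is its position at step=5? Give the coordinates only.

The moves between consecutive positions are (+0,+3), (-2,+5), (+0,+3), (-2,+5); they repeat the 2-cycle [(+0,+3), (-2,+5)].
step 5: apply (+0,+3) → u=-16, v=18

u=-16, v=18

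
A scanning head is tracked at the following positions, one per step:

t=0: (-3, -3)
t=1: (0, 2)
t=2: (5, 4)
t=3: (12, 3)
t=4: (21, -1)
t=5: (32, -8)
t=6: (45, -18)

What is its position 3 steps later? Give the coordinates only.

(96, -66)

First differences are (+3, +5), (+5, +2), (+7, -1), (+9, -4), (+11, -7), (+13, -10); their common second difference is (+2, -3) (constant acceleration).
step 7: (45, -18) + (+15, -13) → (60, -31)
step 8: (60, -31) + (+17, -16) → (77, -47)
step 9: (77, -47) + (+19, -19) → (96, -66)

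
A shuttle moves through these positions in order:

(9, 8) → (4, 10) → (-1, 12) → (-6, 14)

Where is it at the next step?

The position changes by (-5, +2) every step.
step 4: (-6, 14) + (-5, +2) → (-11, 16)

(-11, 16)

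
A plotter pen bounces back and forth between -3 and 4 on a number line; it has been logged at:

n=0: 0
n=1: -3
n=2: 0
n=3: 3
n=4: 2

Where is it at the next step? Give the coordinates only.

-1

The value travels 3 per step and bounces off the walls at -3 and 4.
  step 5: 2 → -1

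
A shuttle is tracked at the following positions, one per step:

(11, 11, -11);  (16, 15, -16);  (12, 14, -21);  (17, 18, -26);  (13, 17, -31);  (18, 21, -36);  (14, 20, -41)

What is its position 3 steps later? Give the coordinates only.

(20, 27, -56)

The moves between consecutive positions are (+5, +4, -5), (-4, -1, -5), (+5, +4, -5), (-4, -1, -5), (+5, +4, -5), (-4, -1, -5); they repeat the 2-cycle [(+5, +4, -5), (-4, -1, -5)].
step 7: apply (+5, +4, -5) → (19, 24, -46)
step 8: apply (-4, -1, -5) → (15, 23, -51)
step 9: apply (+5, +4, -5) → (20, 27, -56)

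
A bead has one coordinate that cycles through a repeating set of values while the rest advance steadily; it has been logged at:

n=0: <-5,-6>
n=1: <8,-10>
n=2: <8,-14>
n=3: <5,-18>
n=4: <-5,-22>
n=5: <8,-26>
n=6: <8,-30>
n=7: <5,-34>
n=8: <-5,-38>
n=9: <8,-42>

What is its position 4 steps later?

<8,-58>

The first coordinate repeats the cycle [-5, 8, 8, 5] with period 4; step 13 mod 4 = 1, giving 8.
The second coordinate changes by -4 each step, so at step 13 it is -6 + 13·(-4) = -58.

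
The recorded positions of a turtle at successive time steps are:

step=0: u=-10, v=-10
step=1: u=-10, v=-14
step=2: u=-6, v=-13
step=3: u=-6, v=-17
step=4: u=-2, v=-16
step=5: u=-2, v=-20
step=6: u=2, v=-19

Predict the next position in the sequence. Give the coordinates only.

u=2, v=-23

Step-to-step displacements: (+0,-4), (+4,+1), (+0,-4), (+4,+1), (+0,-4), (+4,+1) — a repeating cycle of length 2.
step 7: apply (+0,-4) → u=2, v=-23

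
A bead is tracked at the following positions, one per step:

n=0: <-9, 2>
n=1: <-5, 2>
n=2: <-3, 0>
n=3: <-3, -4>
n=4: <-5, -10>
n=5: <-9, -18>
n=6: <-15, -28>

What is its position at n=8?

<-33, -54>

Successive displacements: <+4, +0>, <+2, -2>, <+0, -4>, <-2, -6>, <-4, -8>, <-6, -10> — each changes by <-2, -2>.
step 7: <-15, -28> + <-8, -12> → <-23, -40>
step 8: <-23, -40> + <-10, -14> → <-33, -54>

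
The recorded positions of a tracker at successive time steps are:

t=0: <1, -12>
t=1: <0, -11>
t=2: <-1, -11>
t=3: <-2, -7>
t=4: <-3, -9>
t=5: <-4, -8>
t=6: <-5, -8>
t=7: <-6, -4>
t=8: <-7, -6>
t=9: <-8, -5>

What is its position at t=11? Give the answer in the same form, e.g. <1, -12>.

The moves between consecutive positions are <-1, +1>, <-1, +0>, <-1, +4>, <-1, -2>, <-1, +1>, <-1, +0>, <-1, +4>, <-1, -2>, <-1, +1>; they repeat the 4-cycle [<-1, +1>, <-1, +0>, <-1, +4>, <-1, -2>].
step 10: apply <-1, +0> → <-9, -5>
step 11: apply <-1, +4> → <-10, -1>

<-10, -1>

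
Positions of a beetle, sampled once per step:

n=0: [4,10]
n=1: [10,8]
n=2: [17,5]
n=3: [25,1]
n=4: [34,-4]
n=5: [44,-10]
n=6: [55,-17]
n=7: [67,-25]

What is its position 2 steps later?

Taking differences between consecutive positions: [+6,-2], [+7,-3], [+8,-4], [+9,-5], [+10,-6], [+11,-7], [+12,-8]. These grow by [+1,-1] each step.
step 8: [67,-25] + [+13,-9] → [80,-34]
step 9: [80,-34] + [+14,-10] → [94,-44]

[94,-44]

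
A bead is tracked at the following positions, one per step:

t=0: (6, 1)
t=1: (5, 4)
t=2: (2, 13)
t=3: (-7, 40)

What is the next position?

Step-to-step displacements: (-1, +3), (-3, +9), (-9, +27); each is 3× the previous.
step 4: (-7, 40) + (-27, +81) → (-34, 121)

(-34, 121)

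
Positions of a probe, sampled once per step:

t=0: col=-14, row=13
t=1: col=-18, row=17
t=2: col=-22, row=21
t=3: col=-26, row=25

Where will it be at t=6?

col=-38, row=37

Each step adds (-4, +4) to the position.
step 4: col=-26, row=25 + (-4, +4) → col=-30, row=29
step 5: col=-30, row=29 + (-4, +4) → col=-34, row=33
step 6: col=-34, row=33 + (-4, +4) → col=-38, row=37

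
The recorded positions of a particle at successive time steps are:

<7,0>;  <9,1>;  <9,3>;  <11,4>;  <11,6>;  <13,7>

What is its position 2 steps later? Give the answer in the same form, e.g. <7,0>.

<15,10>

Step-to-step displacements: <+2,+1>, <+0,+2>, <+2,+1>, <+0,+2>, <+2,+1> — a repeating cycle of length 2.
step 6: apply <+0,+2> → <13,9>
step 7: apply <+2,+1> → <15,10>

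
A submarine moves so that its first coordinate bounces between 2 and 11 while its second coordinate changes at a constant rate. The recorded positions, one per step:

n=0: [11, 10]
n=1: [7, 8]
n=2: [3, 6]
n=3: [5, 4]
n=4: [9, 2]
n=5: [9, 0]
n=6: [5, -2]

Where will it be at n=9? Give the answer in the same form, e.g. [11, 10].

The first coordinate reflects between 2 and 11, moving 4 per step.
  step 7: 5 → 3
  step 8: 3 → 7
  step 9: 7 → 11
The second coordinate changes by -2 each step: at step 9 it is -8.

[11, -8]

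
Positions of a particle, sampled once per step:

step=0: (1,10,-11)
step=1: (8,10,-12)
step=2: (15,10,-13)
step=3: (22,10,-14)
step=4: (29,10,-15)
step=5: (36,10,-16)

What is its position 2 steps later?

Each step adds (+7,+0,-1) to the position.
step 6: (36,10,-16) + (+7,+0,-1) → (43,10,-17)
step 7: (43,10,-17) + (+7,+0,-1) → (50,10,-18)

(50,10,-18)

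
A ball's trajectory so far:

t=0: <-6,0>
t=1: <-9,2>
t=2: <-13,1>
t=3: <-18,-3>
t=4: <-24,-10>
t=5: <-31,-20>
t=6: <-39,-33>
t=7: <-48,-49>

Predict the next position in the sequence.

First differences are <-3,+2>, <-4,-1>, <-5,-4>, <-6,-7>, <-7,-10>, <-8,-13>, <-9,-16>; their common second difference is <-1,-3> (constant acceleration).
step 8: <-48,-49> + <-10,-19> → <-58,-68>

<-58,-68>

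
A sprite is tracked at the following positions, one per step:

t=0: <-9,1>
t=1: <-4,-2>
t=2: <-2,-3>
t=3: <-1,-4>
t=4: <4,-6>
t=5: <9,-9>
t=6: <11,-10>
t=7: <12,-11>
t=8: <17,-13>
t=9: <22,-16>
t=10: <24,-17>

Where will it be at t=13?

The moves between consecutive positions are <+5,-3>, <+2,-1>, <+1,-1>, <+5,-2>, <+5,-3>, <+2,-1>, <+1,-1>, <+5,-2>, <+5,-3>, <+2,-1>; they repeat the 4-cycle [<+5,-3>, <+2,-1>, <+1,-1>, <+5,-2>].
step 11: apply <+1,-1> → <25,-18>
step 12: apply <+5,-2> → <30,-20>
step 13: apply <+5,-3> → <35,-23>

<35,-23>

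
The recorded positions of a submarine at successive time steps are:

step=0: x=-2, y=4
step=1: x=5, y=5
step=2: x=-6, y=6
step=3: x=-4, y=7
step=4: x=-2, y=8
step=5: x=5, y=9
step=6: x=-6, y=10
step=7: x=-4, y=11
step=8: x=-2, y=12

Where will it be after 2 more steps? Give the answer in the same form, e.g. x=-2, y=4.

X: cycles through -2, 5, -6, -4 every 4 steps. Step 10 lands at position 2 of the cycle → -6.
Y: linear, +1 per step → 14 at step 10.

x=-6, y=14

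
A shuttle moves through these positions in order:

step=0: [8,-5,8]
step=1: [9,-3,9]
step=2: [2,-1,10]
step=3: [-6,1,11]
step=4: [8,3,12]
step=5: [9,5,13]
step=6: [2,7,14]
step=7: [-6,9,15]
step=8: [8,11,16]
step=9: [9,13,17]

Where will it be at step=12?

The first coordinate repeats the cycle [8, 9, 2, -6] with period 4; step 12 mod 4 = 0, giving 8.
The second coordinate changes by +2 each step, so at step 12 it is -5 + 12·(2) = 19.
The third coordinate changes by +1 each step, so at step 12 it is 8 + 12·(1) = 20.

[8,19,20]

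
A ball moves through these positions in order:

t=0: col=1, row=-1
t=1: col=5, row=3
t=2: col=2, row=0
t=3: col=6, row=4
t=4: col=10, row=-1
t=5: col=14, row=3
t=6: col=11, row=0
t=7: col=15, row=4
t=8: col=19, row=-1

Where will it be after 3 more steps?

The moves between consecutive positions are (+4, +4), (-3, -3), (+4, +4), (+4, -5), (+4, +4), (-3, -3), (+4, +4), (+4, -5); they repeat the 4-cycle [(+4, +4), (-3, -3), (+4, +4), (+4, -5)].
step 9: apply (+4, +4) → col=23, row=3
step 10: apply (-3, -3) → col=20, row=0
step 11: apply (+4, +4) → col=24, row=4

col=24, row=4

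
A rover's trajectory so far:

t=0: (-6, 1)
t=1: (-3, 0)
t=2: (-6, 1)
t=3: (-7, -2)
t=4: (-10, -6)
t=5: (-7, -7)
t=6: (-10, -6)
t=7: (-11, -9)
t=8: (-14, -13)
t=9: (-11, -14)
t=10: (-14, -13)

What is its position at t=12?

(-18, -20)

Step-to-step displacements: (+3, -1), (-3, +1), (-1, -3), (-3, -4), (+3, -1), (-3, +1), (-1, -3), (-3, -4), (+3, -1), (-3, +1) — a repeating cycle of length 4.
step 11: apply (-1, -3) → (-15, -16)
step 12: apply (-3, -4) → (-18, -20)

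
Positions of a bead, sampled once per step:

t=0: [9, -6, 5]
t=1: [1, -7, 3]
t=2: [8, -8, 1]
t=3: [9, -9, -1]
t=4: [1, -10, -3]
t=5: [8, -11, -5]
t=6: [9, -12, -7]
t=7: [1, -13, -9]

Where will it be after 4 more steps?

[8, -17, -17]

First: cycles through 9, 1, 8 every 3 steps. Step 11 lands at position 2 of the cycle → 8.
Second: linear, -1 per step → -17 at step 11.
Third: linear, -2 per step → -17 at step 11.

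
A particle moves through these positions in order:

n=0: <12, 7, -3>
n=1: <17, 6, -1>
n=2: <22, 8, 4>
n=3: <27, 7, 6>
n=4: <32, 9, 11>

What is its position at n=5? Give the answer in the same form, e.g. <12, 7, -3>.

Step-to-step displacements: <+5, -1, +2>, <+5, +2, +5>, <+5, -1, +2>, <+5, +2, +5> — a repeating cycle of length 2.
step 5: apply <+5, -1, +2> → <37, 8, 13>

<37, 8, 13>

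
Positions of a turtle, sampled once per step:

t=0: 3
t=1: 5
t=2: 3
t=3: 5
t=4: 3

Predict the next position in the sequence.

Consecutive displacements +2, -2, +2, -2 scale by a factor of -1 each step.
step 5: 3 + 2 → 5

5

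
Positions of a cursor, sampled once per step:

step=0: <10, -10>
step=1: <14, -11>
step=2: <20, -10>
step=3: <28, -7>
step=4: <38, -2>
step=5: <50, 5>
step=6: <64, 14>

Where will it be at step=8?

<98, 38>

First differences are <+4, -1>, <+6, +1>, <+8, +3>, <+10, +5>, <+12, +7>, <+14, +9>; their common second difference is <+2, +2> (constant acceleration).
step 7: <64, 14> + <+16, +11> → <80, 25>
step 8: <80, 25> + <+18, +13> → <98, 38>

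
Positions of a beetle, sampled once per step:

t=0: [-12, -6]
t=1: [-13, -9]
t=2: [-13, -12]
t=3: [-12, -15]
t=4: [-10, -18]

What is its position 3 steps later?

[2, -27]

Taking differences between consecutive positions: [-1, -3], [+0, -3], [+1, -3], [+2, -3]. These grow by [+1, +0] each step.
step 5: [-10, -18] + [+3, -3] → [-7, -21]
step 6: [-7, -21] + [+4, -3] → [-3, -24]
step 7: [-3, -24] + [+5, -3] → [2, -27]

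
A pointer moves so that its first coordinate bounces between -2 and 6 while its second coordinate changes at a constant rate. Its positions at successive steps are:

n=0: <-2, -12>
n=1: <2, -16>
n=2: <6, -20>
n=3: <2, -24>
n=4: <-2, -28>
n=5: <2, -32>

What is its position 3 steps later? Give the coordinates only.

The first coordinate travels 4 per step and bounces off the walls at -2 and 6.
  step 6: 2 → 6
  step 7: 6 → 2
  step 8: 2 → -2
The second coordinate changes by -4 each step: at step 8 it is -44.

<-2, -44>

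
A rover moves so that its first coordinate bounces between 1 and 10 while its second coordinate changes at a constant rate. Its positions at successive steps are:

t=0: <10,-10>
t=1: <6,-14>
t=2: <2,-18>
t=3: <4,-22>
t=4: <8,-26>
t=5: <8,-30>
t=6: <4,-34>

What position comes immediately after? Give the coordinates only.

The first coordinate travels 4 per step and bounces off the walls at 1 and 10.
  step 7: 4 → 2
The second coordinate changes by -4 each step: at step 7 it is -38.

<2,-38>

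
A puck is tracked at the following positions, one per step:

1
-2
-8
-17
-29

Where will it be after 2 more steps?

Successive displacements: -3, -6, -9, -12 — each changes by -3.
step 5: -29 − 15 → -44
step 6: -44 − 18 → -62

-62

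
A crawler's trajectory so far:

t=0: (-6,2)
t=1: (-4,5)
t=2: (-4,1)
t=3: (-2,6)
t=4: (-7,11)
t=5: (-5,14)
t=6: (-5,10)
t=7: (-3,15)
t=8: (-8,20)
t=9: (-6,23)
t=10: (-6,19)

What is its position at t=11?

Step-to-step displacements: (+2,+3), (+0,-4), (+2,+5), (-5,+5), (+2,+3), (+0,-4), (+2,+5), (-5,+5), (+2,+3), (+0,-4) — a repeating cycle of length 4.
step 11: apply (+2,+5) → (-4,24)

(-4,24)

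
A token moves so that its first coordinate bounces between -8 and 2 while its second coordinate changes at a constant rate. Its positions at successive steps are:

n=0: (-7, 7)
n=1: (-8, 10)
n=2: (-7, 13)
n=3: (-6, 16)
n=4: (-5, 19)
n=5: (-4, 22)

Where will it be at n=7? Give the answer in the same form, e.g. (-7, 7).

(-2, 28)

The first coordinate travels 1 per step and bounces off the walls at -8 and 2.
  step 6: -4 → -3
  step 7: -3 → -2
The second coordinate changes by +3 each step: at step 7 it is 28.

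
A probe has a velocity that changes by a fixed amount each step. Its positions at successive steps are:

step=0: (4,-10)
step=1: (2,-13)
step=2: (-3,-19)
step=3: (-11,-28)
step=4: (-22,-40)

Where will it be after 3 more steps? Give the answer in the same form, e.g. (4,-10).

First differences are (-2,-3), (-5,-6), (-8,-9), (-11,-12); their common second difference is (-3,-3) (constant acceleration).
step 5: (-22,-40) + (-14,-15) → (-36,-55)
step 6: (-36,-55) + (-17,-18) → (-53,-73)
step 7: (-53,-73) + (-20,-21) → (-73,-94)

(-73,-94)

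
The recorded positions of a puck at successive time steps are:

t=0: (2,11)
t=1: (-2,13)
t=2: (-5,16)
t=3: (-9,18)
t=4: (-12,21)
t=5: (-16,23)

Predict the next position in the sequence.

(-19,26)

Step-to-step displacements: (-4,+2), (-3,+3), (-4,+2), (-3,+3), (-4,+2) — a repeating cycle of length 2.
step 6: apply (-3,+3) → (-19,26)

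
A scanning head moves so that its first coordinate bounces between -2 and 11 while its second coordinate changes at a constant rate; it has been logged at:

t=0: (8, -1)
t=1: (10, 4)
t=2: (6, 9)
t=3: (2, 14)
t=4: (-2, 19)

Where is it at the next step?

The first coordinate reflects between -2 and 11, moving 4 per step.
  step 5: -2 → 2
The second coordinate changes by +5 each step: at step 5 it is 24.

(2, 24)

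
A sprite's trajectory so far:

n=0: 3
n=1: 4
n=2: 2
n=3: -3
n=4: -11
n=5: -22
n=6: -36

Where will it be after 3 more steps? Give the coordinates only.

Taking differences between consecutive positions: +1, -2, -5, -8, -11, -14. These grow by -3 each step.
step 7: -36 − 17 → -53
step 8: -53 − 20 → -73
step 9: -73 − 23 → -96

-96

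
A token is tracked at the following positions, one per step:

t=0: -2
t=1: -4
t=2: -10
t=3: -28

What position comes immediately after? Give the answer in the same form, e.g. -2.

Consecutive displacements -2, -6, -18 scale by a factor of 3 each step.
step 4: -28 − 54 → -82

-82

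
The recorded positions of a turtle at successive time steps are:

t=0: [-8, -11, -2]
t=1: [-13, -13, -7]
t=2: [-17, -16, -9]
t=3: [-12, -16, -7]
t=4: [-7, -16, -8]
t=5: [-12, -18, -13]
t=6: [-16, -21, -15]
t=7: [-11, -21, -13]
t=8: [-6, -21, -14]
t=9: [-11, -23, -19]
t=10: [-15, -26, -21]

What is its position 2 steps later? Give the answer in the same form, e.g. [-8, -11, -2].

[-5, -26, -20]

Differencing gives [-5, -2, -5], [-4, -3, -2], [+5, +0, +2], [+5, +0, -1], [-5, -2, -5], [-4, -3, -2], [+5, +0, +2], [+5, +0, -1], [-5, -2, -5], [-4, -3, -2]. This is the pattern [-5, -2, -5], [-4, -3, -2], [+5, +0, +2], [+5, +0, -1] repeated.
step 11: apply [+5, +0, +2] → [-10, -26, -19]
step 12: apply [+5, +0, -1] → [-5, -26, -20]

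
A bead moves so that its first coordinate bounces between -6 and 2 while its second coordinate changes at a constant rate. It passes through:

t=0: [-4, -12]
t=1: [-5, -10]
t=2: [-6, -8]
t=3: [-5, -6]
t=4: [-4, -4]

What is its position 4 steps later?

[0, 4]

The first coordinate reflects between -6 and 2, moving 1 per step.
  step 5: -4 → -3
  step 6: -3 → -2
  step 7: -2 → -1
  step 8: -1 → 0
The second coordinate changes by +2 each step: at step 8 it is 4.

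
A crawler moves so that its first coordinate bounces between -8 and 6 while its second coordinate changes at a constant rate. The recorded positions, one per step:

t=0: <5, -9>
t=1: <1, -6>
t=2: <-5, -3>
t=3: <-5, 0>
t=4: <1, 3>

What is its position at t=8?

<-3, 15>

The first coordinate travels 6 per step and bounces off the walls at -8 and 6.
  step 5: 1 → 5
  step 6: 5 → -1
  step 7: -1 → -7
  step 8: -7 → -3
The second coordinate changes by +3 each step: at step 8 it is 15.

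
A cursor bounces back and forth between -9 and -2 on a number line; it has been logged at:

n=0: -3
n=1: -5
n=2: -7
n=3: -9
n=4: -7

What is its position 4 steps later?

The value travels 2 per step and bounces off the walls at -9 and -2.
  step 5: -7 → -5
  step 6: -5 → -3
  step 7: -3 → -3
  step 8: -3 → -5

-5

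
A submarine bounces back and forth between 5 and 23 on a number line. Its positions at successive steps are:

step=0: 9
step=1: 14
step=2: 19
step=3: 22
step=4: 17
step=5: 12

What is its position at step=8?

13

The value reflects between 5 and 23, moving 5 per step.
  step 6: 12 → 7
  step 7: 7 → 8
  step 8: 8 → 13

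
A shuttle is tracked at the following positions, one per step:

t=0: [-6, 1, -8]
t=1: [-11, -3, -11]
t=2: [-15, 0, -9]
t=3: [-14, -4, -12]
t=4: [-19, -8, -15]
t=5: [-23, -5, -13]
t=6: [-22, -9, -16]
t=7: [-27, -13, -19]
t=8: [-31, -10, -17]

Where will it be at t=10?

Differencing gives [-5, -4, -3], [-4, +3, +2], [+1, -4, -3], [-5, -4, -3], [-4, +3, +2], [+1, -4, -3], [-5, -4, -3], [-4, +3, +2]. This is the pattern [-5, -4, -3], [-4, +3, +2], [+1, -4, -3] repeated.
step 9: apply [+1, -4, -3] → [-30, -14, -20]
step 10: apply [-5, -4, -3] → [-35, -18, -23]

[-35, -18, -23]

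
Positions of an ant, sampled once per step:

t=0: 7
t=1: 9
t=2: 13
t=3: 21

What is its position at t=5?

Step-to-step displacements: +2, +4, +8; each is 2× the previous.
step 4: 21 + 16 → 37
step 5: 37 + 32 → 69

69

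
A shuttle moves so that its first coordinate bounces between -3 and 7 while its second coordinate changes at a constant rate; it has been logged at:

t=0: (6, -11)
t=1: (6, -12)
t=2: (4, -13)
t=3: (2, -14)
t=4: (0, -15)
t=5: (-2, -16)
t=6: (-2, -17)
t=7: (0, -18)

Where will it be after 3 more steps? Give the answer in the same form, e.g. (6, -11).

(6, -21)

The first coordinate travels 2 per step and bounces off the walls at -3 and 7.
  step 8: 0 → 2
  step 9: 2 → 4
  step 10: 4 → 6
The second coordinate changes by -1 each step: at step 10 it is -21.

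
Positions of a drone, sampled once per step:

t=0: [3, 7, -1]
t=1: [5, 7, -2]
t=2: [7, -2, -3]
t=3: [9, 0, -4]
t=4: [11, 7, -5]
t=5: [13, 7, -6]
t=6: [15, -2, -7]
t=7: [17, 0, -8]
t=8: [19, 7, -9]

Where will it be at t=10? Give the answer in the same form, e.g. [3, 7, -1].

[23, -2, -11]

First: linear, +2 per step → 23 at step 10.
Second: cycles through 7, 7, -2, 0 every 4 steps. Step 10 lands at position 2 of the cycle → -2.
Third: linear, -1 per step → -11 at step 10.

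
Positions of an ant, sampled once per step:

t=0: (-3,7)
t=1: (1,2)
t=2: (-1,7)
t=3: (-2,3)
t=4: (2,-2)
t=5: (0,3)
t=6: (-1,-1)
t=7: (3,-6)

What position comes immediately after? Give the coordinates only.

(1,-1)

Step-to-step displacements: (+4,-5), (-2,+5), (-1,-4), (+4,-5), (-2,+5), (-1,-4), (+4,-5) — a repeating cycle of length 3.
step 8: apply (-2,+5) → (1,-1)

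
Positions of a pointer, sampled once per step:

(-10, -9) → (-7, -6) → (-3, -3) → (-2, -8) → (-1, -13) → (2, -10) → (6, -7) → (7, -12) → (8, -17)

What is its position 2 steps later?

Differencing gives (+3, +3), (+4, +3), (+1, -5), (+1, -5), (+3, +3), (+4, +3), (+1, -5), (+1, -5). This is the pattern (+3, +3), (+4, +3), (+1, -5), (+1, -5) repeated.
step 9: apply (+3, +3) → (11, -14)
step 10: apply (+4, +3) → (15, -11)

(15, -11)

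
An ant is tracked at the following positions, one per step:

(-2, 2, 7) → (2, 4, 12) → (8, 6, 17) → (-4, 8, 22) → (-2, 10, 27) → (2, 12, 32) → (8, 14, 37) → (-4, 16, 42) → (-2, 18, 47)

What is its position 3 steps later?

The first coordinate repeats the cycle [-2, 2, 8, -4] with period 4; step 11 mod 4 = 3, giving -4.
The second coordinate changes by +2 each step, so at step 11 it is 2 + 11·(2) = 24.
The third coordinate changes by +5 each step, so at step 11 it is 7 + 11·(5) = 62.

(-4, 24, 62)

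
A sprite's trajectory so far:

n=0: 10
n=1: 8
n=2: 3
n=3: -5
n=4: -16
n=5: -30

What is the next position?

-47

First differences are -2, -5, -8, -11, -14; their common second difference is -3 (constant acceleration).
step 6: -30 − 17 → -47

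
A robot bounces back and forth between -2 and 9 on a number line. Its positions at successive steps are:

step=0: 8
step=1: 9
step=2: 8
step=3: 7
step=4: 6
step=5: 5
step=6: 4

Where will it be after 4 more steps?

0

The value reflects between -2 and 9, moving 1 per step.
  step 7: 4 → 3
  step 8: 3 → 2
  step 9: 2 → 1
  step 10: 1 → 0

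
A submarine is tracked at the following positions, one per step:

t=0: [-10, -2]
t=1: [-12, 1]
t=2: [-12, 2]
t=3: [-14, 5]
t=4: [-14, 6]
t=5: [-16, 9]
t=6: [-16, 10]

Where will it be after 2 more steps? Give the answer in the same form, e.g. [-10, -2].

The moves between consecutive positions are [-2, +3], [+0, +1], [-2, +3], [+0, +1], [-2, +3], [+0, +1]; they repeat the 2-cycle [[-2, +3], [+0, +1]].
step 7: apply [-2, +3] → [-18, 13]
step 8: apply [+0, +1] → [-18, 14]

[-18, 14]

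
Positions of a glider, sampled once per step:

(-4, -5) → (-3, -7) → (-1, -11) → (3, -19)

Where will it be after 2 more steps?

Consecutive displacements (+1, -2), (+2, -4), (+4, -8) scale by a factor of 2 each step.
step 4: (3, -19) + (+8, -16) → (11, -35)
step 5: (11, -35) + (+16, -32) → (27, -67)

(27, -67)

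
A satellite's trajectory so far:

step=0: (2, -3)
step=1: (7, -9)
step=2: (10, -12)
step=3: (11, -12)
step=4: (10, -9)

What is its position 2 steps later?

(2, 6)

First differences are (+5, -6), (+3, -3), (+1, +0), (-1, +3); their common second difference is (-2, +3) (constant acceleration).
step 5: (10, -9) + (-3, +6) → (7, -3)
step 6: (7, -3) + (-5, +9) → (2, 6)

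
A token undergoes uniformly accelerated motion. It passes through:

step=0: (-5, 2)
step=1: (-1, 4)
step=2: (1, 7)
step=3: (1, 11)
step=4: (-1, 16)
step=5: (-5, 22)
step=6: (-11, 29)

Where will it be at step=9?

(-41, 56)

Taking differences between consecutive positions: (+4, +2), (+2, +3), (+0, +4), (-2, +5), (-4, +6), (-6, +7). These grow by (-2, +1) each step.
step 7: (-11, 29) + (-8, +8) → (-19, 37)
step 8: (-19, 37) + (-10, +9) → (-29, 46)
step 9: (-29, 46) + (-12, +10) → (-41, 56)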